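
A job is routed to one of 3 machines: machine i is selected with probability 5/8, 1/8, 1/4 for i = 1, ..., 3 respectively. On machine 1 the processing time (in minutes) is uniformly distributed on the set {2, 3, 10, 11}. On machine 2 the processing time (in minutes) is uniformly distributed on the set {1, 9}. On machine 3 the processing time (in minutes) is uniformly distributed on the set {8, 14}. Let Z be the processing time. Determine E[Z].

E[Z | machine 1] = (2+3+10+11)/4 = 13/2.
E[Z | machine 2] = (1+9)/2 = 5.
E[Z | machine 3] = (8+14)/2 = 11.
By the law of total expectation,
E[Z] = (5/8)·(13/2) + (1/8)·(5) + (1/4)·(11) = 119/16.

119/16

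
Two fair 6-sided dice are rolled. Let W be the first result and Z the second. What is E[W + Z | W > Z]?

7

P(W > Z) = 5/12.
Summing (W+Z)·P(x,y) over outcomes with W > Z gives 35/12.
E[W + Z | W > Z] = (35/12) / (5/12) = 7.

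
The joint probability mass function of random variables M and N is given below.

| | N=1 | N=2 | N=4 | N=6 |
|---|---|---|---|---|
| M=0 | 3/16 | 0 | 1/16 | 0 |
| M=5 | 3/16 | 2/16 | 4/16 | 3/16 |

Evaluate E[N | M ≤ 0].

7/4

P(M ≤ 0) = 1/4.
Σ N·P over the event = 1·(3/16) + 4·(1/16) = 7/16.
E[N | M ≤ 0] = (7/16) / (1/4) = 7/4.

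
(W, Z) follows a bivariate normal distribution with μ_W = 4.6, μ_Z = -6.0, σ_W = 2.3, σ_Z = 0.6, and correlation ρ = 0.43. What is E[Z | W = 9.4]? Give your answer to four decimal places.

-5.4616

E[Z | W=x] = μ_Z + ρ(σ_Z/σ_W)(x − μ_W) for jointly normal variables.
E[Z | W=9.4] = -6.0 + (0.43)·(0.6/2.3)·(9.4 − (4.6)) = -6.0 + (0.11217)·(4.8) = -5.4616.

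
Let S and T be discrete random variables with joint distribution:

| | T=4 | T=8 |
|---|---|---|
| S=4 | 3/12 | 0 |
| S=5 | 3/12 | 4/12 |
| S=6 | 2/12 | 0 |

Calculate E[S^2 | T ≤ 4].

P(T ≤ 4) = 2/3.
Σ S^2·P over the event = 16·(3/12) + 25·(3/12) + 36·(2/12) = 65/4.
E[S^2 | T ≤ 4] = (65/4) / (2/3) = 195/8.

195/8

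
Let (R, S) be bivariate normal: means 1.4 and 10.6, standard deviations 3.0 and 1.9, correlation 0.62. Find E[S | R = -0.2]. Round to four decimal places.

9.9717

The regression of S on R has slope ρ·σ_S/σ_R and passes through (μ_R, μ_S).
E[S | R=-0.2] = 10.6 + (0.62)·(1.9/3.0)·(-0.2 − (1.4)) = 10.6 + (0.39267)·(-1.6) = 9.9717.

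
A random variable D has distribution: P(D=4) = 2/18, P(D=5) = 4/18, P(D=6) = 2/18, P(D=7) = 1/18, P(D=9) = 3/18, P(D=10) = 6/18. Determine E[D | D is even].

P(D is even) = 5/9.
Σ over the event: 4·1/9 + 6·1/9 + 10·1/3 = 40/9.
E[D | D is even] = (40/9) / (5/9) = 8.

8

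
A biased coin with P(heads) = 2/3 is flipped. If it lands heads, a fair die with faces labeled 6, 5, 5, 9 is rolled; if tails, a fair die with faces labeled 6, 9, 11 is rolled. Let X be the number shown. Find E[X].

E[X | heads] = (6+5+5+9)/4 = 25/4.
E[X | tails] = (6+9+11)/3 = 26/3.
By the law of total expectation,
E[X] = (2/3)·(25/4) + (1/3)·(26/3) = 127/18.

127/18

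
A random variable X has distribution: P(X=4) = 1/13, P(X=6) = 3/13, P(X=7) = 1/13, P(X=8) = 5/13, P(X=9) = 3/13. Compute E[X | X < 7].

P(X < 7) = 4/13.
Σ over the event: 4·1/13 + 6·3/13 = 22/13.
E[X | X < 7] = (22/13) / (4/13) = 11/2.

11/2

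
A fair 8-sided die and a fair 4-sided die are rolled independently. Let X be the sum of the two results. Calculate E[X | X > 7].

66/7

P(X > 7) = 7/16.
Σ over the event: 8·1/8 + 9·1/8 + 10·3/32 + 11·1/16 + 12·1/32 = 33/8.
E[X | X > 7] = (33/8) / (7/16) = 66/7.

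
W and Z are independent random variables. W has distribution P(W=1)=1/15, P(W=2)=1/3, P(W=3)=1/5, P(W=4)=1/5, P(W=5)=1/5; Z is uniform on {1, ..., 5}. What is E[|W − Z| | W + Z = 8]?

P(W + Z = 8) = 3/25.
Summing |W−Z|·P(x,y) over outcomes with W + Z = 8 gives 4/25.
E[|W − Z| | W + Z = 8] = (4/25) / (3/25) = 4/3.

4/3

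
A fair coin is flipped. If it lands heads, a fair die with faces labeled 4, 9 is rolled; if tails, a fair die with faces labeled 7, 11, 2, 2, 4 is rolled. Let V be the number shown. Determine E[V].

117/20

E[V | heads] = (4+9)/2 = 13/2.
E[V | tails] = (7+11+2+2+4)/5 = 26/5.
By the law of total expectation,
E[V] = (1/2)·(13/2) + (1/2)·(26/5) = 117/20.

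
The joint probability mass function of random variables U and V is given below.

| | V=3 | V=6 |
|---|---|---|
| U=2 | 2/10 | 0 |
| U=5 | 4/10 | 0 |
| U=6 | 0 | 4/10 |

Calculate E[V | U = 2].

P(U = 2) = 1/5.
Summing V·P(U=x,V=y) over the conditioning event gives 3/5.
E[V | U = 2] = (3/5) / (1/5) = 3.

3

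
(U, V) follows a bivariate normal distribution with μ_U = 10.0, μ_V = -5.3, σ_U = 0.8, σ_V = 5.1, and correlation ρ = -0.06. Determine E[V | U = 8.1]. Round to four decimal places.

The regression of V on U has slope ρ·σ_V/σ_U and passes through (μ_U, μ_V).
E[V | U=8.1] = -5.3 + (-0.06)·(5.1/0.8)·(8.1 − (10.0)) = -5.3 + (-0.3825)·(-1.9) = -4.5733.

-4.5733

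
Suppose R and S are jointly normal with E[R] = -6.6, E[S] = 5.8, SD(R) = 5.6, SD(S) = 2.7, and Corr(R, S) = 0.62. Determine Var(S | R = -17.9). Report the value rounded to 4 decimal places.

4.4877

Var(S | R=x) = (1 − ρ²)·σ_S².
Var(S | R=-17.9) = (2.7)²·(1 − (0.62)²) = 7.29·0.6156 = 4.4877.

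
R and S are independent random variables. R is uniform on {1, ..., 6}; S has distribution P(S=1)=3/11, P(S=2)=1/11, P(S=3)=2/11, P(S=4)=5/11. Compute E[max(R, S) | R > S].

P(R > S) = 35/66.
Summing max(R,S)·P(x,y) over outcomes with R > S gives 163/66.
E[max(R, S) | R > S] = (163/66) / (35/66) = 163/35.

163/35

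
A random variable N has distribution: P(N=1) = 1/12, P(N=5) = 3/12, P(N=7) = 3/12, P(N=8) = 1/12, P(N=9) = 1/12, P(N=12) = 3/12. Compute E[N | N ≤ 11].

6

P(N ≤ 11) = 3/4.
Σ over the event: 1·1/12 + 5·1/4 + 7·1/4 + 8·1/12 + 9·1/12 = 9/2.
E[N | N ≤ 11] = (9/2) / (3/4) = 6.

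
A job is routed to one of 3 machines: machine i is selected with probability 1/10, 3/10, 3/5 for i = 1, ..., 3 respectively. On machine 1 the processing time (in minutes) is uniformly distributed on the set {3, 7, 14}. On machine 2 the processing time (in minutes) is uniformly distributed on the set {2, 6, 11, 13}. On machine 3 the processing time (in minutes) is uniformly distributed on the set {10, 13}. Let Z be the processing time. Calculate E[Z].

101/10

E[Z | machine 1] = (3+7+14)/3 = 8.
E[Z | machine 2] = (2+6+11+13)/4 = 8.
E[Z | machine 3] = (10+13)/2 = 23/2.
E[Z] = (1/10)·(8) + (3/10)·(8) + (3/5)·(23/2) = 101/10.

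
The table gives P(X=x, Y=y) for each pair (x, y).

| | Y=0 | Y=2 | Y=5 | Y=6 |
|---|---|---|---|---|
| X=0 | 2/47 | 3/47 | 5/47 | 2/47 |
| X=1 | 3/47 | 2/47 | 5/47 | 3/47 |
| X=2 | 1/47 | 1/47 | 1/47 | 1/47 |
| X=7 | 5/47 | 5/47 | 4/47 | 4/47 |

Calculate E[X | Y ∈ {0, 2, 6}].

7/2

P(Y ∈ {0, 2, 6}) = 32/47.
Summing X·P(X=x,Y=y) over the conditioning event gives 112/47.
E[X | Y ∈ {0, 2, 6}] = (112/47) / (32/47) = 7/2.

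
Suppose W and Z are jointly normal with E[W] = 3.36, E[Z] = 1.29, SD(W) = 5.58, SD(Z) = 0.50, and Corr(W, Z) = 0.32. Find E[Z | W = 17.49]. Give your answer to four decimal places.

E[Z | W=x] = μ_Z + ρ(σ_Z/σ_W)(x − μ_W) for jointly normal variables.
E[Z | W=17.49] = 1.29 + (0.32)·(0.50/5.58)·(17.49 − (3.36)) = 1.29 + (0.028674)·(14.13) = 1.6952.

1.6952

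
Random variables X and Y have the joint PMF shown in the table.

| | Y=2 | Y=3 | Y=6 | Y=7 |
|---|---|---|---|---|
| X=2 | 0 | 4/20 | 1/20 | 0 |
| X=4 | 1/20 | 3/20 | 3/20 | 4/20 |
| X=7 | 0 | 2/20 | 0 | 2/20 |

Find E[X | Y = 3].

34/9

P(Y = 3) = 9/20.
Σ X·P over the event = 2·(4/20) + 4·(3/20) + 7·(2/20) = 17/10.
E[X | Y = 3] = (17/10) / (9/20) = 34/9.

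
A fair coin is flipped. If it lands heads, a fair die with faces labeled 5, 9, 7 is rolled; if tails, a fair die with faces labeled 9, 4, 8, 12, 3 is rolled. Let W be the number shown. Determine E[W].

71/10

E[W | heads] = (5+9+7)/3 = 7.
E[W | tails] = (9+4+8+12+3)/5 = 36/5.
By the law of total expectation,
E[W] = (1/2)·(7) + (1/2)·(36/5) = 71/10.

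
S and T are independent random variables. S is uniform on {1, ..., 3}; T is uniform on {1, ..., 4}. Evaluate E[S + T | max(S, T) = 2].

P(max(S, T) = 2) = 1/4.
Summing (S+T)·P(x,y) over outcomes with max(S, T) = 2 gives 5/6.
E[S + T | max(S, T) = 2] = (5/6) / (1/4) = 10/3.

10/3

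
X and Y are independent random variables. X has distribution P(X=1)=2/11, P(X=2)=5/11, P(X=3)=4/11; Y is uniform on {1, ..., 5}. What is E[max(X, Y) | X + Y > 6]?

61/13

P(X + Y > 6) = 13/55.
Summing max(X,Y)·P(x,y) over outcomes with X + Y > 6 gives 61/55.
E[max(X, Y) | X + Y > 6] = (61/55) / (13/55) = 61/13.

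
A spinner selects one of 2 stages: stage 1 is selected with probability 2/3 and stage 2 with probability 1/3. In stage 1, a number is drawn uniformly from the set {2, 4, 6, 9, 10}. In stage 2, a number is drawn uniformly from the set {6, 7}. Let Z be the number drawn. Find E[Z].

63/10

E[Z | stage 1] = (2+4+6+9+10)/5 = 31/5.
E[Z | stage 2] = (6+7)/2 = 13/2.
E[Z] = (2/3)·(31/5) + (1/3)·(13/2) = 63/10.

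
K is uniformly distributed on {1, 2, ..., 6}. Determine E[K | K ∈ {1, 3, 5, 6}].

15/4

P(K ∈ {1, 3, 5, 6}) = 2/3.
Σ over the event: 1·1/6 + 3·1/6 + 5·1/6 + 6·1/6 = 5/2.
E[K | K ∈ {1, 3, 5, 6}] = (5/2) / (2/3) = 15/4.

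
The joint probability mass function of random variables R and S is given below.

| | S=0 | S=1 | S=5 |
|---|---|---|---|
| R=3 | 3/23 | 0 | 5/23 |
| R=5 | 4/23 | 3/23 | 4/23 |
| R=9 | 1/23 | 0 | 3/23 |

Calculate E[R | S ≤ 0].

P(S ≤ 0) = 8/23.
Σ R·P over the event = 3·(3/23) + 5·(4/23) + 9·(1/23) = 38/23.
E[R | S ≤ 0] = (38/23) / (8/23) = 19/4.

19/4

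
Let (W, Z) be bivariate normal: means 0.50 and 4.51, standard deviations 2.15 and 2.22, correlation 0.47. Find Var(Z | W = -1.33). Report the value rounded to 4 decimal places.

For a bivariate normal, Var(Z | W=x) = σ_Z²(1 − ρ²).
Var(Z | W=-1.33) = (2.22)²·(1 − (0.47)²) = 4.9284·0.7791 = 3.8397.

3.8397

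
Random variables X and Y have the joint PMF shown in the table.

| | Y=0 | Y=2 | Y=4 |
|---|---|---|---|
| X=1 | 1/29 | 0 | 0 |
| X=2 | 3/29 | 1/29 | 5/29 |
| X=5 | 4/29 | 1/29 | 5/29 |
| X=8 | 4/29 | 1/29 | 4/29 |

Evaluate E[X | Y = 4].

67/14

P(Y = 4) = 14/29.
Σ X·P over the event = 2·(5/29) + 5·(5/29) + 8·(4/29) = 67/29.
E[X | Y = 4] = (67/29) / (14/29) = 67/14.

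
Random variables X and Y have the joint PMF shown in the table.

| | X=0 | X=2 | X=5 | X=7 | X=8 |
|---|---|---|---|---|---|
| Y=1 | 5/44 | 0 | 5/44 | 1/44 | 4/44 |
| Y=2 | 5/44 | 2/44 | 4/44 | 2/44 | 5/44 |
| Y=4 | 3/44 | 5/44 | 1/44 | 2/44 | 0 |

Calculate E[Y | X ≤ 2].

P(X ≤ 2) = 5/11.
Σ Y·P over the event = 1·(5/44) + 2·(5/44) + 4·(3/44) + 2·(2/44) + 4·(5/44) = 51/44.
E[Y | X ≤ 2] = (51/44) / (5/11) = 51/20.

51/20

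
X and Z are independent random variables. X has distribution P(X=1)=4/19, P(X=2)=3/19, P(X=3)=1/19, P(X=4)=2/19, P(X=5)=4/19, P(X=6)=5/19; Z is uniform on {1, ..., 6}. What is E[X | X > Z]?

P(X > Z) = 26/57.
Summing X·P(x,y) over outcomes with X > Z gives 7/3.
E[X | X > Z] = (7/3) / (26/57) = 133/26.

133/26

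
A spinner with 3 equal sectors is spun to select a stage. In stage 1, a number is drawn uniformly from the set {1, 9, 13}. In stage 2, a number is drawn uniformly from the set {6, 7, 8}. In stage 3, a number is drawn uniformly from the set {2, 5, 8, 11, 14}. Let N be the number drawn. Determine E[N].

68/9

E[N | stage 1] = (1+9+13)/3 = 23/3.
E[N | stage 2] = (6+7+8)/3 = 7.
E[N | stage 3] = (2+5+8+11+14)/5 = 8.
By the law of total expectation,
E[N] = (1/3)·(23/3) + (1/3)·(7) + (1/3)·(8) = 68/9.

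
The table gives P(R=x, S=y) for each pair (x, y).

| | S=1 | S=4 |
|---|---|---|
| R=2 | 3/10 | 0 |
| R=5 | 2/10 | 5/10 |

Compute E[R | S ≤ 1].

16/5

P(S ≤ 1) = 1/2.
Σ R·P over the event = 2·(3/10) + 5·(2/10) = 8/5.
E[R | S ≤ 1] = (8/5) / (1/2) = 16/5.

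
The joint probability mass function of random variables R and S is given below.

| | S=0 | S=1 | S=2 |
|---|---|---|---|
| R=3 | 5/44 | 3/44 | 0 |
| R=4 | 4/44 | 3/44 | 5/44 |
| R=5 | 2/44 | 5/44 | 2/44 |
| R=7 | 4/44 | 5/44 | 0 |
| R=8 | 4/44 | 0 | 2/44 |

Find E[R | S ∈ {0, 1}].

26/5

P(S ∈ {0, 1}) = 35/44.
Summing R·P(R=x,S=y) over the conditioning event gives 91/22.
E[R | S ∈ {0, 1}] = (91/22) / (35/44) = 26/5.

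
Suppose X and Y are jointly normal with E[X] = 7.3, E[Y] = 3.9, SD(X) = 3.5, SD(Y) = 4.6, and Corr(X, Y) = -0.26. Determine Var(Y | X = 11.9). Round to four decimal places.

19.7296

For a bivariate normal, Var(Y | X=x) = σ_Y²(1 − ρ²).
Var(Y | X=11.9) = (4.6)²·(1 − (-0.26)²) = 21.16·0.9324 = 19.7296.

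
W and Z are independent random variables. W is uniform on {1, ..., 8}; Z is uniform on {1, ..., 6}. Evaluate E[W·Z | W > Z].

490/27

P(W > Z) = 9/16.
Summing WZ·P(x,y) over outcomes with W > Z gives 245/24.
E[W·Z | W > Z] = (245/24) / (9/16) = 490/27.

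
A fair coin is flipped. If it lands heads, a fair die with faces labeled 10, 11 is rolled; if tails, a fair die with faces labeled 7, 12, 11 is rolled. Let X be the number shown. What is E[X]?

41/4

E[X | heads] = (10+11)/2 = 21/2.
E[X | tails] = (7+12+11)/3 = 10.
E[X] = (1/2)·(21/2) + (1/2)·(10) = 41/4.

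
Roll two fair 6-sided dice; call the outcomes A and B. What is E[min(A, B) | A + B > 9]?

29/6

Outcomes with A + B > 9: (4,6), (5,5), (5,6), (6,4), (6,5), (6,6), each with probability 1/36.
E[min(A, B) | A + B > 9] = (4 + 5 + 5 + 4 + 5 + 6) / 6 = 29/6.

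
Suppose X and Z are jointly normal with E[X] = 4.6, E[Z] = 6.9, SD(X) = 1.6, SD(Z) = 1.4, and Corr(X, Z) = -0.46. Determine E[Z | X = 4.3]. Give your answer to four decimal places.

The regression of Z on X has slope ρ·σ_Z/σ_X and passes through (μ_X, μ_Z).
E[Z | X=4.3] = 6.9 + (-0.46)·(1.4/1.6)·(4.3 − (4.6)) = 6.9 + (-0.4025)·(-0.3) = 7.0208.

7.0208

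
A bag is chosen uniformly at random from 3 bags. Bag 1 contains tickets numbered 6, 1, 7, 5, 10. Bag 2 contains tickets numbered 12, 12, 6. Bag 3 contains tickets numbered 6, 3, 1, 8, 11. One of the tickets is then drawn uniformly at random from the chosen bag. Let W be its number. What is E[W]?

36/5

E[W | bag 1] = (6+1+7+5+10)/5 = 29/5.
E[W | bag 2] = (12+12+6)/3 = 10.
E[W | bag 3] = (6+3+1+8+11)/5 = 29/5.
E[W] = (1/3)·(29/5) + (1/3)·(10) + (1/3)·(29/5) = 36/5.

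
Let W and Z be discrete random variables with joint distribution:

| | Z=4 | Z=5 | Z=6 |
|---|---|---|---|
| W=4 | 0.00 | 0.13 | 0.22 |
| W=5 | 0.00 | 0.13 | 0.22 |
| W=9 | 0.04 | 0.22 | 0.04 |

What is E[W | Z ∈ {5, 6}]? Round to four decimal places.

5.7188

P(Z ∈ {5, 6}) = 0.96.
Σ W·P over the event = 4·(0.13) + 4·(0.22) + 5·(0.13) + 5·(0.22) + 9·(0.22) + 9·(0.04) = 5.49.
E[W | Z ∈ {5, 6}] = (5.49) / (0.96) = 5.7188.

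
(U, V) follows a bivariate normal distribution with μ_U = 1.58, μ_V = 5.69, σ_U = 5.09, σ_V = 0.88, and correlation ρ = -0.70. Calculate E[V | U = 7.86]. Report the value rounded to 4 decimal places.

4.9300

The regression of V on U has slope ρ·σ_V/σ_U and passes through (μ_U, μ_V).
E[V | U=7.86] = 5.69 + (-0.70)·(0.88/5.09)·(7.86 − (1.58)) = 5.69 + (-0.12102)·(6.28) = 4.9300.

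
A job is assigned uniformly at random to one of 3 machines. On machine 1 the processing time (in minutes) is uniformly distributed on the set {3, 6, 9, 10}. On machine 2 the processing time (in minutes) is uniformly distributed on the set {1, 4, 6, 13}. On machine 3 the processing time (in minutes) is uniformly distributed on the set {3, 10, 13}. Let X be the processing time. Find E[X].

E[X | machine 1] = (3+6+9+10)/4 = 7.
E[X | machine 2] = (1+4+6+13)/4 = 6.
E[X | machine 3] = (3+10+13)/3 = 26/3.
By the law of total expectation,
E[X] = (1/3)·(7) + (1/3)·(6) + (1/3)·(26/3) = 65/9.

65/9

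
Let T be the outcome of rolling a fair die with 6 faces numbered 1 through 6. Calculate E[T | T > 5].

Given T > 5, T is equally likely to be any of {6}.
E[T | T > 5] = (6) / 1 = 6.

6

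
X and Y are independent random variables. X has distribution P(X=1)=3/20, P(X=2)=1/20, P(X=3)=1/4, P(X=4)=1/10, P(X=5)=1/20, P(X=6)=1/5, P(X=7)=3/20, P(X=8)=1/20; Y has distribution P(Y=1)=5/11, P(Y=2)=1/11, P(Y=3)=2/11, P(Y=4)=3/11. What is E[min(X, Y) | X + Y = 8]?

53/27

P(X + Y = 8) = 27/220.
Summing min(X,Y)·P(x,y) over outcomes with X + Y = 8 gives 53/220.
E[min(X, Y) | X + Y = 8] = (53/220) / (27/220) = 53/27.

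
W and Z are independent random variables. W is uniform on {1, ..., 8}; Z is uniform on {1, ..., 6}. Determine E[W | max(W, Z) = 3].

P(max(W, Z) = 3) = 5/48.
Summing W·P(x,y) over outcomes with max(W, Z) = 3 gives 1/4.
E[W | max(W, Z) = 3] = (1/4) / (5/48) = 12/5.

12/5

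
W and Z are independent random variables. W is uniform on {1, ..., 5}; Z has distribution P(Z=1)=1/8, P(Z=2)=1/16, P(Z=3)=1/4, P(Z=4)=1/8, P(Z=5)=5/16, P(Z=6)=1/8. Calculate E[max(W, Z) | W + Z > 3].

337/75

P(W + Z > 3) = 15/16.
Summing max(W,Z)·P(x,y) over outcomes with W + Z > 3 gives 337/80.
E[max(W, Z) | W + Z > 3] = (337/80) / (15/16) = 337/75.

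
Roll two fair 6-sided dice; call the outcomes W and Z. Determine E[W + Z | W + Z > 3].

244/33

P(W + Z > 3) = 11/12.
Summing (W+Z)·P(x,y) over outcomes with W + Z > 3 gives 61/9.
E[W + Z | W + Z > 3] = (61/9) / (11/12) = 244/33.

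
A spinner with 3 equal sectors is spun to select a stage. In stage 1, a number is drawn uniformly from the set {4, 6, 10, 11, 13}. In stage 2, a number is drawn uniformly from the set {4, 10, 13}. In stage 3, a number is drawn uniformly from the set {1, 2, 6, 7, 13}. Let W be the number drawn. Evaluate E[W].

118/15

E[W | stage 1] = (4+6+10+11+13)/5 = 44/5.
E[W | stage 2] = (4+10+13)/3 = 9.
E[W | stage 3] = (1+2+6+7+13)/5 = 29/5.
E[W] = (1/3)·(44/5) + (1/3)·(9) + (1/3)·(29/5) = 118/15.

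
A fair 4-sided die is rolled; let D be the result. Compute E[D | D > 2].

7/2

Given D > 2, D is equally likely to be any of {3, 4}.
E[D | D > 2] = (3 + 4) / 2 = 7/2.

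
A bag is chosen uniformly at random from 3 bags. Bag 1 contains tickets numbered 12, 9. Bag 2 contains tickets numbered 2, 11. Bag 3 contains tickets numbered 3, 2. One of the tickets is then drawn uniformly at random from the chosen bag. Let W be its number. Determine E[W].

13/2

E[W | bag 1] = (12+9)/2 = 21/2.
E[W | bag 2] = (2+11)/2 = 13/2.
E[W | bag 3] = (3+2)/2 = 5/2.
By the law of total expectation,
E[W] = (1/3)·(21/2) + (1/3)·(13/2) + (1/3)·(5/2) = 13/2.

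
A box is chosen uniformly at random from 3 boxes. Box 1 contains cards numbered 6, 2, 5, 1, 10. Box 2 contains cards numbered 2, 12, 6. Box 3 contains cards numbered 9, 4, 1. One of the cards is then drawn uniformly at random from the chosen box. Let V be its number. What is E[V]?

E[V | box 1] = (6+2+5+1+10)/5 = 24/5.
E[V | box 2] = (2+12+6)/3 = 20/3.
E[V | box 3] = (9+4+1)/3 = 14/3.
E[V] = (1/3)·(24/5) + (1/3)·(20/3) + (1/3)·(14/3) = 242/45.

242/45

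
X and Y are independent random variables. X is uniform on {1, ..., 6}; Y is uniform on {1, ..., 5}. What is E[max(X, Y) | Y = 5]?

Outcomes with Y = 5: (1,5), (2,5), (3,5), (4,5), (5,5), (6,5), each with probability 1/30.
E[max(X, Y) | Y = 5] = (5 + 5 + 5 + 5 + 5 + 6) / 6 = 31/6.

31/6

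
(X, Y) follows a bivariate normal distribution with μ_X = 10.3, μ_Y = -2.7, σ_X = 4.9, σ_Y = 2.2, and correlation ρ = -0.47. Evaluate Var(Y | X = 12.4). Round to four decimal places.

3.7708

The conditional variance in a bivariate normal is σ_Y²(1 − ρ²), independent of x.
Var(Y | X=12.4) = (2.2)²·(1 − (-0.47)²) = 4.84·0.7791 = 3.7708.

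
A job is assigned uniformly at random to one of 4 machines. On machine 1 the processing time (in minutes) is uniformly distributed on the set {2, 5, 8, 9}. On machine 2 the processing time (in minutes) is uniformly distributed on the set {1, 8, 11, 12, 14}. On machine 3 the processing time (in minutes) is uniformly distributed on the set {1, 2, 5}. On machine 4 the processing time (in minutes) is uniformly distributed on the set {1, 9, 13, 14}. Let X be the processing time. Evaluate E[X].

E[X | machine 1] = (2+5+8+9)/4 = 6.
E[X | machine 2] = (1+8+11+12+14)/5 = 46/5.
E[X | machine 3] = (1+2+5)/3 = 8/3.
E[X | machine 4] = (1+9+13+14)/4 = 37/4.
By the law of total expectation,
E[X] = (1/4)·(6) + (1/4)·(46/5) + (1/4)·(8/3) + (1/4)·(37/4) = 1627/240.

1627/240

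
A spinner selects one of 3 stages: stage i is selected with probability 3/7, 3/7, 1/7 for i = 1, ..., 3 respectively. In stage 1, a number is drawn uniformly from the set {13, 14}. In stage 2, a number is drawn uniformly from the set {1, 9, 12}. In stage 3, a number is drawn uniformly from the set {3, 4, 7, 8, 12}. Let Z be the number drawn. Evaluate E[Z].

99/10

E[Z | stage 1] = (13+14)/2 = 27/2.
E[Z | stage 2] = (1+9+12)/3 = 22/3.
E[Z | stage 3] = (3+4+7+8+12)/5 = 34/5.
E[Z] = (3/7)·(27/2) + (3/7)·(22/3) + (1/7)·(34/5) = 99/10.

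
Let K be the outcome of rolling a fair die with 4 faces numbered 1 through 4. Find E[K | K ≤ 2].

3/2

Given K ≤ 2, K is equally likely to be any of {1, 2}.
E[K | K ≤ 2] = (1 + 2) / 2 = 3/2.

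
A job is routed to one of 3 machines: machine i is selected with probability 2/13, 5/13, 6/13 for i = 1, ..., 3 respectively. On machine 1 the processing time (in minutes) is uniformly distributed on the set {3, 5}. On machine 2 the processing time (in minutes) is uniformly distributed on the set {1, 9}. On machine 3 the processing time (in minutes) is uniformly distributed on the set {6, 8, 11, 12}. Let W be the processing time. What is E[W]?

177/26

E[W | machine 1] = (3+5)/2 = 4.
E[W | machine 2] = (1+9)/2 = 5.
E[W | machine 3] = (6+8+11+12)/4 = 37/4.
By the law of total expectation,
E[W] = (2/13)·(4) + (5/13)·(5) + (6/13)·(37/4) = 177/26.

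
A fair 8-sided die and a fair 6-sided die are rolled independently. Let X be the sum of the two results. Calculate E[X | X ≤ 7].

P(X ≤ 7) = 7/16.
Σ over the event: 2·1/48 + 3·1/24 + 4·1/16 + 5·1/12 + 6·5/48 + 7·1/8 = 7/3.
E[X | X ≤ 7] = (7/3) / (7/16) = 16/3.

16/3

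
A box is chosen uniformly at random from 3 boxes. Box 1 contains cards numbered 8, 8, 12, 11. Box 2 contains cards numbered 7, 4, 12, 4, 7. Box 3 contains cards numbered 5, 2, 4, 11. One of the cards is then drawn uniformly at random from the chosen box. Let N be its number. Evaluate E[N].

E[N | box 1] = (8+8+12+11)/4 = 39/4.
E[N | box 2] = (7+4+12+4+7)/5 = 34/5.
E[N | box 3] = (5+2+4+11)/4 = 11/2.
By the law of total expectation,
E[N] = (1/3)·(39/4) + (1/3)·(34/5) + (1/3)·(11/2) = 147/20.

147/20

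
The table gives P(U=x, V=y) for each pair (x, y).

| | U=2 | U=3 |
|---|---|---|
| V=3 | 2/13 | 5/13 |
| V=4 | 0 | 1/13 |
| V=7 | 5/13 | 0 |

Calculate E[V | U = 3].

19/6

P(U = 3) = 6/13.
Σ V·P over the event = 3·(5/13) + 4·(1/13) = 19/13.
E[V | U = 3] = (19/13) / (6/13) = 19/6.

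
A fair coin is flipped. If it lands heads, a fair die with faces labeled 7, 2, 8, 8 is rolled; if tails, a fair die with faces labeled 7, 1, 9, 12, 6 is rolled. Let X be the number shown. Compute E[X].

53/8

E[X | heads] = (7+2+8+8)/4 = 25/4.
E[X | tails] = (7+1+9+12+6)/5 = 7.
E[X] = (1/2)·(25/4) + (1/2)·(7) = 53/8.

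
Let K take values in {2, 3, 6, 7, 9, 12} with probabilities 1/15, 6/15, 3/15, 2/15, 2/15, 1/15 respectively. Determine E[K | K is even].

P(K is even) = 1/3.
Σ over the event: 2·1/15 + 6·1/5 + 12·1/15 = 32/15.
E[K | K is even] = (32/15) / (1/3) = 32/5.

32/5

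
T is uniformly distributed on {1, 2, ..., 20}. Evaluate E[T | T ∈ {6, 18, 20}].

44/3

P(T ∈ {6, 18, 20}) = 3/20.
Σ over the event: 6·1/20 + 18·1/20 + 20·1/20 = 11/5.
E[T | T ∈ {6, 18, 20}] = (11/5) / (3/20) = 44/3.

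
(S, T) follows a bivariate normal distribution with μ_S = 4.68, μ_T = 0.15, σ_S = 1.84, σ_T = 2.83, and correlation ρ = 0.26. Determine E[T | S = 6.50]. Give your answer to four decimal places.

E[T | S=x] = μ_T + ρ(σ_T/σ_S)(x − μ_S) for jointly normal variables.
E[T | S=6.50] = 0.15 + (0.26)·(2.83/1.84)·(6.50 − (4.68)) = 0.15 + (0.39989)·(1.82) = 0.8778.

0.8778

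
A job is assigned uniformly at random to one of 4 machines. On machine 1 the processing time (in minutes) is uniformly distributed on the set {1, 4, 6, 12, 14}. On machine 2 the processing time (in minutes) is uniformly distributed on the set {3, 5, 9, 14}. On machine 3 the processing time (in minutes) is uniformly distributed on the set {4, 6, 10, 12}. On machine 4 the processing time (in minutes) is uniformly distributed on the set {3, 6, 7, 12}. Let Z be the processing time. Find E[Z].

603/80

E[Z | machine 1] = (1+4+6+12+14)/5 = 37/5.
E[Z | machine 2] = (3+5+9+14)/4 = 31/4.
E[Z | machine 3] = (4+6+10+12)/4 = 8.
E[Z | machine 4] = (3+6+7+12)/4 = 7.
E[Z] = (1/4)·(37/5) + (1/4)·(31/4) + (1/4)·(8) + (1/4)·(7) = 603/80.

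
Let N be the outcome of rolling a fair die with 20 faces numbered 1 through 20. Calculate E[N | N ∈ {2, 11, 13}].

26/3

P(N ∈ {2, 11, 13}) = 3/20.
Σ over the event: 2·1/20 + 11·1/20 + 13·1/20 = 13/10.
E[N | N ∈ {2, 11, 13}] = (13/10) / (3/20) = 26/3.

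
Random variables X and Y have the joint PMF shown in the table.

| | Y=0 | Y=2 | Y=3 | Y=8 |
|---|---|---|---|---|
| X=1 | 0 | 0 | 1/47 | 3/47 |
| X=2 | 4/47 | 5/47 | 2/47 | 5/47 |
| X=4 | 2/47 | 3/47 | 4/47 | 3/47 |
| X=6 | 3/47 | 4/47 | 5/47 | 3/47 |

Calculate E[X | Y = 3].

17/4

P(Y = 3) = 12/47.
Σ X·P over the event = 1·(1/47) + 2·(2/47) + 4·(4/47) + 6·(5/47) = 51/47.
E[X | Y = 3] = (51/47) / (12/47) = 17/4.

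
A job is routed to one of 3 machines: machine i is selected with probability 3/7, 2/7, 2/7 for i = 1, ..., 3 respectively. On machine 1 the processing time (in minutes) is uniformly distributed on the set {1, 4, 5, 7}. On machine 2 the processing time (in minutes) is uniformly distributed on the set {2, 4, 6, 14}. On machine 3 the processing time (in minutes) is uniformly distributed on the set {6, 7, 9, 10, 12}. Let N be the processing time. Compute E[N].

E[N | machine 1] = (1+4+5+7)/4 = 17/4.
E[N | machine 2] = (2+4+6+14)/4 = 13/2.
E[N | machine 3] = (6+7+9+10+12)/5 = 44/5.
E[N] = (3/7)·(17/4) + (2/7)·(13/2) + (2/7)·(44/5) = 867/140.

867/140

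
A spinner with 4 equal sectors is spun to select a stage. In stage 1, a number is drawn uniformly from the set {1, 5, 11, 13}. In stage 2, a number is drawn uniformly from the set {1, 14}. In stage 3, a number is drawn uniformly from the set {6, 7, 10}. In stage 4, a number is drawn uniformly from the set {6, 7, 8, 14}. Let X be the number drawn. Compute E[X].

E[X | stage 1] = (1+5+11+13)/4 = 15/2.
E[X | stage 2] = (1+14)/2 = 15/2.
E[X | stage 3] = (6+7+10)/3 = 23/3.
E[X | stage 4] = (6+7+8+14)/4 = 35/4.
E[X] = (1/4)·(15/2) + (1/4)·(15/2) + (1/4)·(23/3) + (1/4)·(35/4) = 377/48.

377/48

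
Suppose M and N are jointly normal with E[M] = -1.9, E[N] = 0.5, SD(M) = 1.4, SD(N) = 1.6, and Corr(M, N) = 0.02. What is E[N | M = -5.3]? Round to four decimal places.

E[N | M=x] = μ_N + ρ(σ_N/σ_M)(x − μ_M) for jointly normal variables.
E[N | M=-5.3] = 0.5 + (0.02)·(1.6/1.4)·(-5.3 − (-1.9)) = 0.5 + (0.022857)·(-3.4) = 0.4223.

0.4223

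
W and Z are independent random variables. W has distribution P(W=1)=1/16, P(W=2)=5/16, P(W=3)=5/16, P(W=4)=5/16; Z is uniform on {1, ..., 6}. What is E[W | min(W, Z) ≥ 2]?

3

P(min(W, Z) ≥ 2) = 25/32.
Summing W·P(x,y) over outcomes with min(W, Z) ≥ 2 gives 75/32.
E[W | min(W, Z) ≥ 2] = (75/32) / (25/32) = 3.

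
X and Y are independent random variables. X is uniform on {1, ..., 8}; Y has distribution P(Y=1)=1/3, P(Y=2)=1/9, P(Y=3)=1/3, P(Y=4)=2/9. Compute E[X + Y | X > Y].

39/5

P(X > Y) = 25/36.
Summing (X+Y)·P(x,y) over outcomes with X > Y gives 65/12.
E[X + Y | X > Y] = (65/12) / (25/36) = 39/5.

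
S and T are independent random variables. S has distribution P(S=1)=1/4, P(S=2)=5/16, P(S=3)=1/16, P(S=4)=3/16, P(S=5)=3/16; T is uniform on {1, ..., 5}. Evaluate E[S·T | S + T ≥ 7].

P(S + T ≥ 7) = 7/20.
Summing ST·P(x,y) over outcomes with S + T ≥ 7 gives 431/80.
E[S·T | S + T ≥ 7] = (431/80) / (7/20) = 431/28.

431/28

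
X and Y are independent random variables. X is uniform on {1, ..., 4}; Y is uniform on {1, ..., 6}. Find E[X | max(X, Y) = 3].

P(max(X, Y) = 3) = 5/24.
Summing X·P(x,y) over outcomes with max(X, Y) = 3 gives 1/2.
E[X | max(X, Y) = 3] = (1/2) / (5/24) = 12/5.

12/5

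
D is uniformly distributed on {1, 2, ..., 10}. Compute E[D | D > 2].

13/2

Given D > 2, D is equally likely to be any of {3, 4, 5, 6, 7, 8, 9, 10}.
E[D | D > 2] = (3 + 4 + 5 + 6 + 7 + 8 + 9 + 10) / 8 = 13/2.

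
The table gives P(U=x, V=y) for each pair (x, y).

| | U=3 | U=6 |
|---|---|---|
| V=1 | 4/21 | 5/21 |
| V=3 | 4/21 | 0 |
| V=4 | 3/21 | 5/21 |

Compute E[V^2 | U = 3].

P(U = 3) = 11/21.
Σ V^2·P over the event = 1·(4/21) + 9·(4/21) + 16·(3/21) = 88/21.
E[V^2 | U = 3] = (88/21) / (11/21) = 8.

8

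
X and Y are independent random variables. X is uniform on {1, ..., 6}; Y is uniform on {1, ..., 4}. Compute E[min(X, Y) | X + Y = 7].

9/4

P(X + Y = 7) = 1/6.
Summing min(X,Y)·P(x,y) over outcomes with X + Y = 7 gives 3/8.
E[min(X, Y) | X + Y = 7] = (3/8) / (1/6) = 9/4.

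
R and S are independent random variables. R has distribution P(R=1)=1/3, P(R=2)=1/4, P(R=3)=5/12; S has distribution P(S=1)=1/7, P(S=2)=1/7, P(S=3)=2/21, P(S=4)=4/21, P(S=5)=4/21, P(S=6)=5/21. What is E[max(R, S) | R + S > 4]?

P(R + S > 4) = 187/252.
Summing max(R,S)·P(x,y) over outcomes with R + S > 4 gives 295/84.
E[max(R, S) | R + S > 4] = (295/84) / (187/252) = 885/187.

885/187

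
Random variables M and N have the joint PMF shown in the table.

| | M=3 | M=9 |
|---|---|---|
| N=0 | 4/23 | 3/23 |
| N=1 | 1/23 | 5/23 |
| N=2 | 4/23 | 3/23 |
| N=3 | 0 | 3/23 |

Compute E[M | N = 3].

P(N = 3) = 3/23.
Σ M·P over the event = 9·(3/23) = 27/23.
E[M | N = 3] = (27/23) / (3/23) = 9.

9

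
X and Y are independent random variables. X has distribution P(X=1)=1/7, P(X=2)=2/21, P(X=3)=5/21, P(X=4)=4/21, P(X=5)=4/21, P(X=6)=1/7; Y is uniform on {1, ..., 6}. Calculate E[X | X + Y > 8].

P(X + Y > 8) = 37/126.
Summing X·P(x,y) over outcomes with X + Y > 8 gives 179/126.
E[X | X + Y > 8] = (179/126) / (37/126) = 179/37.

179/37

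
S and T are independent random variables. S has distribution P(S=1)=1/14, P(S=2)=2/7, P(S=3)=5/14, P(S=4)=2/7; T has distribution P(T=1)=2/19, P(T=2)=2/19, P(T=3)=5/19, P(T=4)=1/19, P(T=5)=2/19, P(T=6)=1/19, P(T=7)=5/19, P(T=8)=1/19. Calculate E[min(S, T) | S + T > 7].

P(S + T > 7) = 17/38.
Summing min(S,T)·P(x,y) over outcomes with S + T > 7 gives 51/38.
E[min(S, T) | S + T > 7] = (51/38) / (17/38) = 3.

3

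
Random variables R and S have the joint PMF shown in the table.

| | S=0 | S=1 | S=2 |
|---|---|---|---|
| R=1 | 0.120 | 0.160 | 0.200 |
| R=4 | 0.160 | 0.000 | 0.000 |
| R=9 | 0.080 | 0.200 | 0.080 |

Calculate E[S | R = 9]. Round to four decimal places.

P(R = 9) = 0.360.
Summing S·P(R=x,S=y) over the conditioning event gives 0.360.
E[S | R = 9] = (0.360) / (0.360) = 1.0000.

1.0000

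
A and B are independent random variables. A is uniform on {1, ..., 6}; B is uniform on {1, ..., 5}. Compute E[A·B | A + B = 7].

P(A + B = 7) = 1/6.
Summing AB·P(x,y) over outcomes with A + B = 7 gives 5/3.
E[A·B | A + B = 7] = (5/3) / (1/6) = 10.

10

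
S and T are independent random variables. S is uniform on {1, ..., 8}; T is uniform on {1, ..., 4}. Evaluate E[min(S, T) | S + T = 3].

Outcomes with S + T = 3: (1,2), (2,1), each with probability 1/32.
E[min(S, T) | S + T = 3] = (1 + 1) / 2 = 1.

1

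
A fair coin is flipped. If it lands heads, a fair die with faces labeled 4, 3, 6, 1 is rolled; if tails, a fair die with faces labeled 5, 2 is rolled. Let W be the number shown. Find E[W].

7/2

E[W | heads] = (4+3+6+1)/4 = 7/2.
E[W | tails] = (5+2)/2 = 7/2.
By the law of total expectation,
E[W] = (1/2)·(7/2) + (1/2)·(7/2) = 7/2.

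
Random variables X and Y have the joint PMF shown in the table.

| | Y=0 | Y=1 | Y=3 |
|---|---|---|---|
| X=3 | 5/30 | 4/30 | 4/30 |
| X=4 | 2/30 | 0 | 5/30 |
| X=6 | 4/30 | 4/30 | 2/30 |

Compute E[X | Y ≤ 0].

P(Y ≤ 0) = 11/30.
Σ X·P over the event = 3·(5/30) + 4·(2/30) + 6·(4/30) = 47/30.
E[X | Y ≤ 0] = (47/30) / (11/30) = 47/11.

47/11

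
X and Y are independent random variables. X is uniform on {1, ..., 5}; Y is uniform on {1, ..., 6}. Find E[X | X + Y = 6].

P(X + Y = 6) = 1/6.
Summing X·P(x,y) over outcomes with X + Y = 6 gives 1/2.
E[X | X + Y = 6] = (1/2) / (1/6) = 3.

3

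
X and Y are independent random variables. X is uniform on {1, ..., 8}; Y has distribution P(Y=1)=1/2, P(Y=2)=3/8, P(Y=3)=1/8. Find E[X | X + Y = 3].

P(X + Y = 3) = 7/64.
Summing X·P(x,y) over outcomes with X + Y = 3 gives 11/64.
E[X | X + Y = 3] = (11/64) / (7/64) = 11/7.

11/7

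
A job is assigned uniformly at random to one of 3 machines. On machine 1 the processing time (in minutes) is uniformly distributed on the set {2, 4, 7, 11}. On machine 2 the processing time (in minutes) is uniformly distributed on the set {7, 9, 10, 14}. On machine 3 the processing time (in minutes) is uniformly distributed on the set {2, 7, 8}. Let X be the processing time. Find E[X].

E[X | machine 1] = (2+4+7+11)/4 = 6.
E[X | machine 2] = (7+9+10+14)/4 = 10.
E[X | machine 3] = (2+7+8)/3 = 17/3.
By the law of total expectation,
E[X] = (1/3)·(6) + (1/3)·(10) + (1/3)·(17/3) = 65/9.

65/9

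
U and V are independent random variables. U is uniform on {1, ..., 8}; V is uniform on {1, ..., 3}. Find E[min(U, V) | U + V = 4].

P(U + V = 4) = 1/8.
Summing min(U,V)·P(x,y) over outcomes with U + V = 4 gives 1/6.
E[min(U, V) | U + V = 4] = (1/6) / (1/8) = 4/3.

4/3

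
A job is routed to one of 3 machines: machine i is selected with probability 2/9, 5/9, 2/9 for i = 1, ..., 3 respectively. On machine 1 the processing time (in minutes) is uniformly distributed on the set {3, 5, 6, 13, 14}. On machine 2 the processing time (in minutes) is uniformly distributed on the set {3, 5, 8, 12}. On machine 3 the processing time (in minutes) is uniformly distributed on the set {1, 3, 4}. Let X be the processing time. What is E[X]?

E[X | machine 1] = (3+5+6+13+14)/5 = 41/5.
E[X | machine 2] = (3+5+8+12)/4 = 7.
E[X | machine 3] = (1+3+4)/3 = 8/3.
E[X] = (2/9)·(41/5) + (5/9)·(7) + (2/9)·(8/3) = 851/135.

851/135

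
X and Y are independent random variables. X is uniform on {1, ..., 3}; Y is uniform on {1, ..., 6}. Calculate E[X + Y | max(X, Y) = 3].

24/5

Outcomes with max(X, Y) = 3: (1,3), (2,3), (3,1), (3,2), (3,3), each with probability 1/18.
E[X + Y | max(X, Y) = 3] = (4 + 5 + 4 + 5 + 6) / 5 = 24/5.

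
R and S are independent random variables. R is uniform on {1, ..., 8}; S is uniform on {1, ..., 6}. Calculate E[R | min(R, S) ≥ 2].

5

P(min(R, S) ≥ 2) = 35/48.
Summing R·P(x,y) over outcomes with min(R, S) ≥ 2 gives 175/48.
E[R | min(R, S) ≥ 2] = (175/48) / (35/48) = 5.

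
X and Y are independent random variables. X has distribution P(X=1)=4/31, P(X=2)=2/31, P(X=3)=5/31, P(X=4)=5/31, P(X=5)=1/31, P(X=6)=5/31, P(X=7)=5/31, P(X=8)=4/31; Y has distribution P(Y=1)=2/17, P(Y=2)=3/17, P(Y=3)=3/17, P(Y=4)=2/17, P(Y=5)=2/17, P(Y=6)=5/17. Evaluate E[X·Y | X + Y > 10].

4854/133

P(X + Y > 10) = 133/527.
Summing XY·P(x,y) over outcomes with X + Y > 10 gives 4854/527.
E[X·Y | X + Y > 10] = (4854/527) / (133/527) = 4854/133.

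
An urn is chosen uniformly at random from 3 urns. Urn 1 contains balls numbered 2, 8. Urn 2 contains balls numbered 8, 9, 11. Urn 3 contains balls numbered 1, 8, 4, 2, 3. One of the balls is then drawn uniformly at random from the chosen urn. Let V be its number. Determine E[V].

E[V | urn 1] = (2+8)/2 = 5.
E[V | urn 2] = (8+9+11)/3 = 28/3.
E[V | urn 3] = (1+8+4+2+3)/5 = 18/5.
By the law of total expectation,
E[V] = (1/3)·(5) + (1/3)·(28/3) + (1/3)·(18/5) = 269/45.

269/45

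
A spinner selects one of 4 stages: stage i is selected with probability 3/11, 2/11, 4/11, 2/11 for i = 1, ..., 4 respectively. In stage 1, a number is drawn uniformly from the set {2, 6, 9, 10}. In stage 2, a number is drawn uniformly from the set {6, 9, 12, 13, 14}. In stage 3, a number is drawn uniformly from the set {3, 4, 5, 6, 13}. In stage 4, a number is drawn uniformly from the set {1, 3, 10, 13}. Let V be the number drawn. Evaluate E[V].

1603/220

E[V | stage 1] = (2+6+9+10)/4 = 27/4.
E[V | stage 2] = (6+9+12+13+14)/5 = 54/5.
E[V | stage 3] = (3+4+5+6+13)/5 = 31/5.
E[V | stage 4] = (1+3+10+13)/4 = 27/4.
E[V] = (3/11)·(27/4) + (2/11)·(54/5) + (4/11)·(31/5) + (2/11)·(27/4) = 1603/220.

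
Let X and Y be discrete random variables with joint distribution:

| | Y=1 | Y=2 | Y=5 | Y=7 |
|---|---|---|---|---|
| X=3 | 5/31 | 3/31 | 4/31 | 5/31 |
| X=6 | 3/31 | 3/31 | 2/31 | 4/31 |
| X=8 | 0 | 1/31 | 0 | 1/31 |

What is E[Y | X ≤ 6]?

113/29

P(X ≤ 6) = 29/31.
Σ Y·P over the event = 1·(5/31) + 2·(3/31) + 5·(4/31) + 7·(5/31) + 1·(3/31) + 2·(3/31) + 5·(2/31) + 7·(4/31) = 113/31.
E[Y | X ≤ 6] = (113/31) / (29/31) = 113/29.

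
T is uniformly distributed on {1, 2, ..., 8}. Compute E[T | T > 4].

13/2

Given T > 4, T is equally likely to be any of {5, 6, 7, 8}.
E[T | T > 4] = (5 + 6 + 7 + 8) / 4 = 13/2.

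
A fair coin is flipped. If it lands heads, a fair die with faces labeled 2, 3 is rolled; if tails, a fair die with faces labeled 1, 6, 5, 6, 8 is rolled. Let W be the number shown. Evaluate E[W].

77/20

E[W | heads] = (2+3)/2 = 5/2.
E[W | tails] = (1+6+5+6+8)/5 = 26/5.
By the law of total expectation,
E[W] = (1/2)·(5/2) + (1/2)·(26/5) = 77/20.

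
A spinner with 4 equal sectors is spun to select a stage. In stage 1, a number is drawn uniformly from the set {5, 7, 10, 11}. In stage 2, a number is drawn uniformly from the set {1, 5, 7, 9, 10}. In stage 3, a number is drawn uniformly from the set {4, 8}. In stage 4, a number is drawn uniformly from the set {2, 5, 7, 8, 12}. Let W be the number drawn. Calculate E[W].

549/80

E[W | stage 1] = (5+7+10+11)/4 = 33/4.
E[W | stage 2] = (1+5+7+9+10)/5 = 32/5.
E[W | stage 3] = (4+8)/2 = 6.
E[W | stage 4] = (2+5+7+8+12)/5 = 34/5.
E[W] = (1/4)·(33/4) + (1/4)·(32/5) + (1/4)·(6) + (1/4)·(34/5) = 549/80.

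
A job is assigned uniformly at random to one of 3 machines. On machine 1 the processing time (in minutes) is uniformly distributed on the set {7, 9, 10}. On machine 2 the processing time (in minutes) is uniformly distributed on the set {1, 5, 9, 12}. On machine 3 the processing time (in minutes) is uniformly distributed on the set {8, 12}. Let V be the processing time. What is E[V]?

E[V | machine 1] = (7+9+10)/3 = 26/3.
E[V | machine 2] = (1+5+9+12)/4 = 27/4.
E[V | machine 3] = (8+12)/2 = 10.
By the law of total expectation,
E[V] = (1/3)·(26/3) + (1/3)·(27/4) + (1/3)·(10) = 305/36.

305/36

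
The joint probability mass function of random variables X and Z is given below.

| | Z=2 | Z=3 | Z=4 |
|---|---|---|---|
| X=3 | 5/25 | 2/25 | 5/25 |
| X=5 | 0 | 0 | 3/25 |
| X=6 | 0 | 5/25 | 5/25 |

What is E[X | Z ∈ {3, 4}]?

24/5

P(Z ∈ {3, 4}) = 4/5.
Σ X·P over the event = 3·(2/25) + 3·(5/25) + 5·(3/25) + 6·(5/25) + 6·(5/25) = 96/25.
E[X | Z ∈ {3, 4}] = (96/25) / (4/5) = 24/5.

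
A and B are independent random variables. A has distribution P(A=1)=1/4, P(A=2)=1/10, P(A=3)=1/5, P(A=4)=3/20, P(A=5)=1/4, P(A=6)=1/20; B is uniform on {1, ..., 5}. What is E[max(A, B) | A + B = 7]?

P(A + B = 7) = 3/20.
Summing max(A,B)·P(x,y) over outcomes with A + B = 7 gives 69/100.
E[max(A, B) | A + B = 7] = (69/100) / (3/20) = 23/5.

23/5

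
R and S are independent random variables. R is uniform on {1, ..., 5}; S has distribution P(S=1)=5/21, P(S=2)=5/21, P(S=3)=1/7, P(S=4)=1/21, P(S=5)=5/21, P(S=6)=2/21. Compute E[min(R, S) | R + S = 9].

P(R + S = 9) = 8/105.
Summing min(R,S)·P(x,y) over outcomes with R + S = 9 gives 2/7.
E[min(R, S) | R + S = 9] = (2/7) / (8/105) = 15/4.

15/4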